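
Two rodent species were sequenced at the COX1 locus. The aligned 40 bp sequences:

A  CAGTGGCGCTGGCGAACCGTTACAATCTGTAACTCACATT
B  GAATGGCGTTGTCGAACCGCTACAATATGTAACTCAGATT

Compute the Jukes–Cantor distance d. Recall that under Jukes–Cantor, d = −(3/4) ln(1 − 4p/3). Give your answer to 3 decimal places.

The sequences differ at 7 of 40 sites (1, 3, 9, 12, 20, 27, 37), so p = 7/40 = 0.175.
d = −(3/4) ln(1 − 4p/3) = −0.75 ln(1 − 0.233333) = −0.75 ln(0.766667)
  = −0.75 × (-0.265703) = 0.199277 substitutions/site.

0.199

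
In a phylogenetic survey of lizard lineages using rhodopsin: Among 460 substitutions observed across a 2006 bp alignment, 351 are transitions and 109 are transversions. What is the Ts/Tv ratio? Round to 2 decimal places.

3.22

R = 351/109 = 3.220183… ≈ 3.22 (to 2 d.p.).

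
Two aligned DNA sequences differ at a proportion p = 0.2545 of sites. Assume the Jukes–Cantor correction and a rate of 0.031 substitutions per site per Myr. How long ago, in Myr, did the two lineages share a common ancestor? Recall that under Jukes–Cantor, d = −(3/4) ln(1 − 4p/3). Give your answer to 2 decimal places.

5.01

d = −(3/4) ln(1 − 4p/3) = −0.75 ln(1 − 0.339333) = −0.75 ln(0.660667)
  = −0.75 × (-0.414505) = 0.310879 substitutions/site.
Under a molecular clock d = 2μt, so t = d/(2μ) = 0.310879 / (2 × 0.031) = 5.01 Myr.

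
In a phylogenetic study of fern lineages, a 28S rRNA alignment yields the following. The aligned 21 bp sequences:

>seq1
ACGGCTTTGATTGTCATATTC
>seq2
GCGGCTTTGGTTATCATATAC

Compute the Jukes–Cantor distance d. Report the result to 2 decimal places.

0.22

The sequences differ at 4 of 21 sites (1, 10, 13, 20), so p = 4/21 ≈ 0.190476.
d = −(3/4) ln(1 − 4p/3) = −0.75 ln(1 − 0.253968) = −0.75 ln(0.746032)
  = −0.75 × (-0.292987) = 0.219740 substitutions/site.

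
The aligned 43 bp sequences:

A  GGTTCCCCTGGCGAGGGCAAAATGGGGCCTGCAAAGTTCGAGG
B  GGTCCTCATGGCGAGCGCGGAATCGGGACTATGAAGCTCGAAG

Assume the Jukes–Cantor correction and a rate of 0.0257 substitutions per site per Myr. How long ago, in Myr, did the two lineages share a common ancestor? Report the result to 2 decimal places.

The sequences differ at 13 of 43 sites, so p = 13/43 ≈ 0.302326.
d = −(3/4) ln(1 − 4p/3) = −0.75 ln(1 − 0.403101) = −0.75 ln(0.596899)
  = −0.75 × (-0.516007) = 0.387005 substitutions/site.
Under a molecular clock d = 2μt, so t = d/(2μ) = 0.387005 / (2 × 0.0257) = 7.53 Myr.

7.53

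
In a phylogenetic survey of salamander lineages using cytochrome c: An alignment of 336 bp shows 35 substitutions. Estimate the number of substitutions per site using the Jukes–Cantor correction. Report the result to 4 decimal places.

0.1121

p = 35/336 ≈ 0.104167.
d = −(3/4) ln(1 − 4p/3) = −0.75 ln(1 − 0.138889) = −0.75 ln(0.861111)
  = −0.75 × (-0.149532) = 0.112149 substitutions/site.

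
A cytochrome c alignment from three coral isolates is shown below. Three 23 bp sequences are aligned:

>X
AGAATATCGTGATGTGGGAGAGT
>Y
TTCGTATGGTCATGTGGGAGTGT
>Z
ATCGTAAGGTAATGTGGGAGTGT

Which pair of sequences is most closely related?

Y and Z

X–Y: 7/23 differ, p = 0.304, d = 0.390.
X–Z: 7/23 differ, p = 0.304, d = 0.390.
Y–Z: 3/23 differ, p = 0.130, d = 0.143.
The smallest distance is between Y and Z.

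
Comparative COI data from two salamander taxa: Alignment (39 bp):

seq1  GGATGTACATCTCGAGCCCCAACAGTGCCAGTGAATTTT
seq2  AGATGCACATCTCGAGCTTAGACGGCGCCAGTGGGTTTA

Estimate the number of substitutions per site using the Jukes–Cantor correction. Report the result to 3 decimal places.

0.354

The sequences differ at 11 of 39 sites, so p = 11/39 ≈ 0.282051.
d = −(3/4) ln(1 − 4p/3) = −0.75 ln(1 − 0.376068) = −0.75 ln(0.623932)
  = −0.75 × (-0.471714) = 0.353786 substitutions/site.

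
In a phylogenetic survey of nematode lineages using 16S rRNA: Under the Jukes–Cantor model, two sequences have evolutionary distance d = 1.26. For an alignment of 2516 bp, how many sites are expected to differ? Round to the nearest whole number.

1535

Invert JC69: p = (3/4)(1 − e^(−4d/3)) = 0.75 × (1 − e^(-1.68)) = 0.75 × (1 − 0.186374) = 0.610220.
Expected differing sites = pL ≈ 0.610220 × 2516 = 1535.31352 ≈ 1535.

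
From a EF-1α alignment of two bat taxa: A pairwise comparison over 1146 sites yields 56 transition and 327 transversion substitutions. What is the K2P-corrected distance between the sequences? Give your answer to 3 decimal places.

P = 56/1146 ≈ 0.048866 and Q = 327/1146 ≈ 0.28534.
Under the Kimura two-parameter model, d = −½ ln(1 − 2P − Q) − ¼ ln(1 − 2Q).
1 − 2P − Q = 0.616928, giving −½ ln(0.616928) = 0.241501.
1 − 2Q = 0.42932, giving −¼ ln(0.42932) = 0.211388.
d = 0.241501 + 0.211388 = 0.452889.

0.453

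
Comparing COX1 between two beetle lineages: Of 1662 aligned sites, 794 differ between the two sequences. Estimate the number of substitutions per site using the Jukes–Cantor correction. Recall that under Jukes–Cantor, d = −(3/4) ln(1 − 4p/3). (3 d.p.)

0.760

p = 794/1662 ≈ 0.477738.
d = −(3/4) ln(1 − 4p/3) = −0.75 ln(1 − 0.636984) = −0.75 ln(0.363016)
  = −0.75 × (-1.013308) = 0.759981 substitutions/site.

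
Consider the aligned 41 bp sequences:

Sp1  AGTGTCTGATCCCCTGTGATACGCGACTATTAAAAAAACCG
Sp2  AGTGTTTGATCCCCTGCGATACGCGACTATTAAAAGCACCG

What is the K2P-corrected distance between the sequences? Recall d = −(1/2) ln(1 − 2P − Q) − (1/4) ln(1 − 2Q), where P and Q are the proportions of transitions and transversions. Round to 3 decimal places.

Of 41 sites, 3 differences are transitions and 1 are transversions, so P = 3/41 ≈ 0.073171 and Q = 1/41 ≈ 0.02439.
Under the Kimura two-parameter model, d = −½ ln(1 − 2P − Q) − ¼ ln(1 − 2Q).
1 − 2P − Q = 0.829268, giving −½ ln(0.829268) = 0.093606.
1 − 2Q = 0.95122, giving −¼ ln(0.95122) = 0.012502.
d = 0.093606 + 0.012502 = 0.106108.

0.106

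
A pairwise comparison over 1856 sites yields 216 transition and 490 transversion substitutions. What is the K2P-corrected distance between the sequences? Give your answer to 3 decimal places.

0.531

P = 216/1856 ≈ 0.116379 and Q = 490/1856 ≈ 0.264009.
Under the Kimura two-parameter model, d = −½ ln(1 − 2P − Q) − ¼ ln(1 − 2Q).
1 − 2P − Q = 0.503233, giving −½ ln(0.503233) = 0.343351.
1 − 2Q = 0.471982, giving −¼ ln(0.471982) = 0.187704.
d = 0.343351 + 0.187704 = 0.531055.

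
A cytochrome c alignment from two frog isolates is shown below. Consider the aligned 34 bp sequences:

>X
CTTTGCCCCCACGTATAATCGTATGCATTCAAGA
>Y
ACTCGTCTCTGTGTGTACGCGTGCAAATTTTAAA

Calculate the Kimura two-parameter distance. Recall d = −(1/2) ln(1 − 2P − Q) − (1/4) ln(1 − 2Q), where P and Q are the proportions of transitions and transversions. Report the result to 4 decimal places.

Of 34 sites, 13 differences are transitions and 5 are transversions, so P = 13/34 ≈ 0.382353 and Q = 5/34 ≈ 0.147059.
Under the Kimura two-parameter model, d = −½ ln(1 − 2P − Q) − ¼ ln(1 − 2Q).
1 − 2P − Q = 0.088235, giving −½ ln(0.088235) = 1.213876.
1 − 2Q = 0.705882, giving −¼ ln(0.705882) = 0.087077.
d = 1.213876 + 0.087077 = 1.300953.

1.3010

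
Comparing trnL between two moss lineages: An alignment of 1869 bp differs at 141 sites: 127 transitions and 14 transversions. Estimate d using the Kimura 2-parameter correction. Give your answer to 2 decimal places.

P = 127/1869 ≈ 0.067951 and Q = 14/1869 ≈ 0.007491.
Under the Kimura two-parameter model, d = −½ ln(1 − 2P − Q) − ¼ ln(1 − 2Q).
1 − 2P − Q = 0.856607, giving −½ ln(0.856607) = 0.077388.
1 − 2Q = 0.985018, giving −¼ ln(0.985018) = 0.003774.
d = 0.077388 + 0.003774 = 0.081162.

0.08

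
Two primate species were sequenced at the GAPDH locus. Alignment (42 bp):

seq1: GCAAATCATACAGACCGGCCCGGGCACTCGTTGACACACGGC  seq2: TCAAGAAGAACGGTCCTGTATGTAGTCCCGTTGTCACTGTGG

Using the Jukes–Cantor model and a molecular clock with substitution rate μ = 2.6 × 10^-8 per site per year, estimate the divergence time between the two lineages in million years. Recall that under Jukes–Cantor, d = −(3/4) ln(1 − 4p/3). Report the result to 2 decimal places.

17.29

The sequences differ at 22 of 42 sites, so p = 22/42 ≈ 0.52381.
d = −(3/4) ln(1 − 4p/3) = −0.75 ln(1 − 0.698413) = −0.75 ln(0.301587)
  = −0.75 × (-1.198697) = 0.899023 substitutions/site.
Under a molecular clock d = 2μt, so t = d/(2μ) = 0.899023 / (2 × 2.6 × 10^-8) = 17.29 million years.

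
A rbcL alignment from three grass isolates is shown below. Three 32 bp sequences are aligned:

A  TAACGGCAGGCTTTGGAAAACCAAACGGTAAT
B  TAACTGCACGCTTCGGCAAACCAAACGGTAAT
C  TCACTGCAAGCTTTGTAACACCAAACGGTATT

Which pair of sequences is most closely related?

A–B: 4/32 differ, p = 0.125, d = 0.137.
A–C: 6/32 differ, p = 0.188, d = 0.216.
B–C: 7/32 differ, p = 0.219, d = 0.259.
The smallest distance is between A and B.

A and B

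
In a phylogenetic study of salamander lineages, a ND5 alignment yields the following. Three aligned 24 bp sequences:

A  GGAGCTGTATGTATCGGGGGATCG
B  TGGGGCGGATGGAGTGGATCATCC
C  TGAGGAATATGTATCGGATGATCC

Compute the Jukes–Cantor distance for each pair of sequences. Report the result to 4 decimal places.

A–B: 12/24 sites differ → p = 0.5, d = −0.75 ln(1 − 0.666667) = 0.823960 ≈ 0.8240.
A–C: 7/24 sites differ → p ≈ 0.291667, d = −0.75 ln(1 − 0.388889) = 0.369358 ≈ 0.3694.
B–C: 8/24 sites differ → p ≈ 0.333333, d = −0.75 ln(1 − 0.444444) = 0.440839 ≈ 0.4408.

d(A,B) = 0.8240, d(A,C) = 0.3694, d(B,C) = 0.4408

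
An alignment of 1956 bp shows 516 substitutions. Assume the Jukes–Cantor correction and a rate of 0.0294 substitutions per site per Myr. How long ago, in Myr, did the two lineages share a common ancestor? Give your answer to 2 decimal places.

5.53

p = 516/1956 ≈ 0.263804.
d = −(3/4) ln(1 − 4p/3) = −0.75 ln(1 − 0.351739) = −0.75 ln(0.648261)
  = −0.75 × (-0.433462) = 0.325097 substitutions/site.
Under a molecular clock d = 2μt, so t = d/(2μ) = 0.325097 / (2 × 0.0294) = 5.53 Myr.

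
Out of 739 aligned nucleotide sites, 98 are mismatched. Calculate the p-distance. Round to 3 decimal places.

0.133

p = 98/739 = 0.132611… ≈ 0.133 (to 3 d.p.).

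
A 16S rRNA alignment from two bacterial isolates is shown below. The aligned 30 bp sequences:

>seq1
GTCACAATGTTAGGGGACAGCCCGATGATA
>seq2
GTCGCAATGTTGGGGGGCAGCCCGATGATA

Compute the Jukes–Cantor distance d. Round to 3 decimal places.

The sequences differ at 3 of 30 sites (4, 12, 17), so p = 3/30 = 0.1.
d = −(3/4) ln(1 − 4p/3) = −0.75 ln(1 − 0.133333) = −0.75 ln(0.866667)
  = −0.75 × (-0.143100) = 0.107325 substitutions/site.

0.107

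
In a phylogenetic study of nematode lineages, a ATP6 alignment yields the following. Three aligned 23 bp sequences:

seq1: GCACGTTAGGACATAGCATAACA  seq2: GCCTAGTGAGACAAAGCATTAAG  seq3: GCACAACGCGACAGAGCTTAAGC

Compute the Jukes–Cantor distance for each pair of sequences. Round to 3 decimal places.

seq1–seq2: 10/23 sites differ → p ≈ 0.434783, d = −0.75 ln(1 − 0.579711) = 0.650110 ≈ 0.650.
seq1–seq3: 9/23 sites differ → p ≈ 0.391304, d = −0.75 ln(1 − 0.521739) = 0.553199 ≈ 0.553.
seq2–seq3: 10/23 sites differ → p ≈ 0.434783, d = −0.75 ln(1 − 0.579711) = 0.650110 ≈ 0.650.

d(seq1,seq2) = 0.650, d(seq1,seq3) = 0.553, d(seq2,seq3) = 0.650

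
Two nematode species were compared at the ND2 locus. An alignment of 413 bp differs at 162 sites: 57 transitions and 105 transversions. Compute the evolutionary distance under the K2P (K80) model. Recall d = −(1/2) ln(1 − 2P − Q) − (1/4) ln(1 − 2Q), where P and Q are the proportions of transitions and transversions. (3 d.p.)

0.555

P = 57/413 ≈ 0.138015 and Q = 105/413 ≈ 0.254237.
Under the Kimura two-parameter model, d = −½ ln(1 − 2P − Q) − ¼ ln(1 − 2Q).
1 − 2P − Q = 0.469733, giving −½ ln(0.469733) = 0.377795.
1 − 2Q = 0.491526, giving −¼ ln(0.491526) = 0.177560.
d = 0.377795 + 0.177560 = 0.555355.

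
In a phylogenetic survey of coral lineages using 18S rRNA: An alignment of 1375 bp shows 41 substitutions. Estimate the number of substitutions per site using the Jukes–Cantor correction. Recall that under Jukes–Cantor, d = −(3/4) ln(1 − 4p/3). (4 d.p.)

0.0304

p = 41/1375 ≈ 0.029818.
d = −(3/4) ln(1 − 4p/3) = −0.75 ln(1 − 0.039757) = −0.75 ln(0.960243)
  = −0.75 × (-0.040569) = 0.030427 substitutions/site.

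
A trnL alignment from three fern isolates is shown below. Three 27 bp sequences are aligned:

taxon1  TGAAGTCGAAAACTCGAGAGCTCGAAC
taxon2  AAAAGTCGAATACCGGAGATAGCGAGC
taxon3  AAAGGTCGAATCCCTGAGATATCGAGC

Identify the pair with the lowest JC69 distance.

taxon2 and taxon3

taxon1–taxon2: 9/27 differ, p = 0.333, d = 0.441.
taxon1–taxon3: 10/27 differ, p = 0.370, d = 0.511.
taxon2–taxon3: 4/27 differ, p = 0.148, d = 0.165.
The smallest distance is between taxon2 and taxon3.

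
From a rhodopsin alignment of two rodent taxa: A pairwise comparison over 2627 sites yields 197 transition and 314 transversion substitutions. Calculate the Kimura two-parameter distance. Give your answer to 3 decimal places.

P = 197/2627 ≈ 0.07499 and Q = 314/2627 ≈ 0.119528.
Under the Kimura two-parameter model, d = −½ ln(1 − 2P − Q) − ¼ ln(1 − 2Q).
1 − 2P − Q = 0.730492, giving −½ ln(0.730492) = 0.157018.
1 − 2Q = 0.760944, giving −¼ ln(0.760944) = 0.068299.
d = 0.157018 + 0.068299 = 0.225317.

0.225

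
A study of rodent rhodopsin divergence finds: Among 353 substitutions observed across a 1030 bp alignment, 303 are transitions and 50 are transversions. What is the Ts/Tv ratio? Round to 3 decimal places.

6.060

R = 303/50 = 6.060.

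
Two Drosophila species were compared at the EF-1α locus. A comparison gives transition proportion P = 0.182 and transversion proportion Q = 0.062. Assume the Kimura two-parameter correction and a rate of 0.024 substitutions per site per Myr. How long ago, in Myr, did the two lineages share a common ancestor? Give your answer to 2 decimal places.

6.47

Under the Kimura two-parameter model, d = −½ ln(1 − 2P − Q) − ¼ ln(1 − 2Q).
1 − 2P − Q = 0.574, giving −½ ln(0.574) = 0.277563.
1 − 2Q = 0.876, giving −¼ ln(0.876) = 0.033097.
d = 0.277563 + 0.033097 = 0.310660.
Under a molecular clock d = 2μt, so t = d/(2μ) = 0.310660 / (2 × 0.024) = 6.47 Myr.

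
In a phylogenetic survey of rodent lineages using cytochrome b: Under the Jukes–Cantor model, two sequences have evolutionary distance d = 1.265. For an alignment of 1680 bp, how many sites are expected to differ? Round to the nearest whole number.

1027

Invert JC69: p = (3/4)(1 − e^(−4d/3)) = 0.75 × (1 − e^(-1.686667)) = 0.75 × (1 − 0.185136) = 0.611148.
Expected differing sites = pL ≈ 0.611148 × 1680 = 1026.72864 ≈ 1027.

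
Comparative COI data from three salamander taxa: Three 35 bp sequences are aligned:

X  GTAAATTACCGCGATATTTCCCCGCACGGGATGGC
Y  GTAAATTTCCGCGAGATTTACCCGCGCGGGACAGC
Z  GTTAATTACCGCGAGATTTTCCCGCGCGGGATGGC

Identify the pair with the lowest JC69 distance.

X–Y: 6/35 differ, p = 0.171, d = 0.195.
X–Z: 4/35 differ, p = 0.114, d = 0.124.
Y–Z: 5/35 differ, p = 0.143, d = 0.158.
The smallest distance is between X and Z.

X and Z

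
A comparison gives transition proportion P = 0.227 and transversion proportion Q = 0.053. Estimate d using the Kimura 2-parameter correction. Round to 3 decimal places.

Under the Kimura two-parameter model, d = −½ ln(1 − 2P − Q) − ¼ ln(1 − 2Q).
1 − 2P − Q = 0.493, giving −½ ln(0.493) = 0.353623.
1 − 2Q = 0.894, giving −¼ ln(0.894) = 0.028012.
d = 0.353623 + 0.028012 = 0.381635.

0.382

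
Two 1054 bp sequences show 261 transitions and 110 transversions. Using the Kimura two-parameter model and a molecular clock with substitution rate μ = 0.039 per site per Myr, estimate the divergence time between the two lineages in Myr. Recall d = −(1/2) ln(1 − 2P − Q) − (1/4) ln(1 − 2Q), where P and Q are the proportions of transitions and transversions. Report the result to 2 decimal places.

6.62

P = 261/1054 ≈ 0.247628 and Q = 110/1054 ≈ 0.104364.
Under the Kimura two-parameter model, d = −½ ln(1 − 2P − Q) − ¼ ln(1 − 2Q).
1 − 2P − Q = 0.40038, giving −½ ln(0.40038) = 0.457671.
1 − 2Q = 0.791272, giving −¼ ln(0.791272) = 0.058528.
d = 0.457671 + 0.058528 = 0.516199.
Under a molecular clock d = 2μt, so t = d/(2μ) = 0.516199 / (2 × 0.039) = 6.62 Myr.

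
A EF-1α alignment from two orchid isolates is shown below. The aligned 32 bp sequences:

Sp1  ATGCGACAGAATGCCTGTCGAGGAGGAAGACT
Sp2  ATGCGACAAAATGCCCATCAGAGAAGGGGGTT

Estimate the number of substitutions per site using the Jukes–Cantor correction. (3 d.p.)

0.460

The sequences differ at 11 of 32 sites, so p = 11/32 = 0.34375.
d = −(3/4) ln(1 − 4p/3) = −0.75 ln(1 − 0.458333) = −0.75 ln(0.541667)
  = −0.75 × (-0.613104) = 0.459828 substitutions/site.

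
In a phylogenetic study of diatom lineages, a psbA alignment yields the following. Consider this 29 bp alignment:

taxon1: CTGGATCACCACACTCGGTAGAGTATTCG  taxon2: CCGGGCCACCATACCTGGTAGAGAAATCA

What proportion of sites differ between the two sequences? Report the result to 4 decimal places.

0.3103

The sequences differ at 9 of 29 positions (sites 2, 5, 6, 12, 15, 16, 24, 26, 29).
p = 9/29 = 0.310344… ≈ 0.3103 (to 4 d.p.).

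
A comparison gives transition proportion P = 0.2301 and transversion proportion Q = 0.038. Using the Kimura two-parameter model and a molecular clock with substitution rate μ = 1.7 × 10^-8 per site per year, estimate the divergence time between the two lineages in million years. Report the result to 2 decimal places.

Under the Kimura two-parameter model, d = −½ ln(1 − 2P − Q) − ¼ ln(1 − 2Q).
1 − 2P − Q = 0.5018, giving −½ ln(0.5018) = 0.344777.
1 − 2Q = 0.924, giving −¼ ln(0.924) = 0.019761.
d = 0.344777 + 0.019761 = 0.364538.
Under a molecular clock d = 2μt, so t = d/(2μ) = 0.364538 / (2 × 1.7 × 10^-8) = 10.72 million years.

10.72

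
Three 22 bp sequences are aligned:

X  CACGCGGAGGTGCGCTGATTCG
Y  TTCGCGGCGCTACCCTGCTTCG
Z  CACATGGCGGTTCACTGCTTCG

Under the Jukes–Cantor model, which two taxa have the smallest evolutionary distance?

X–Y: 7/22 differ, p = 0.318, d = 0.414.
X–Z: 6/22 differ, p = 0.273, d = 0.339.
Y–Z: 7/22 differ, p = 0.318, d = 0.414.
The smallest distance is between X and Z.

X and Z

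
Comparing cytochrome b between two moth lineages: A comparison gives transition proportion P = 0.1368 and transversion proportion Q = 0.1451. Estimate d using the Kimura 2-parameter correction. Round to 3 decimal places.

0.357

Under the Kimura two-parameter model, d = −½ ln(1 − 2P − Q) − ¼ ln(1 − 2Q).
1 − 2P − Q = 0.5813, giving −½ ln(0.5813) = 0.271244.
1 − 2Q = 0.7098, giving −¼ ln(0.7098) = 0.085693.
d = 0.271244 + 0.085693 = 0.356937.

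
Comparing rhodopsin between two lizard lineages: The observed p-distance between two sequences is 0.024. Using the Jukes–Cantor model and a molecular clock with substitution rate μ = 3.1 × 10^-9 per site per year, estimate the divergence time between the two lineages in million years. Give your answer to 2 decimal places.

d = −(3/4) ln(1 − 4p/3) = −0.75 ln(1 − 0.032) = −0.75 ln(0.968)
  = −0.75 × (-0.032523) = 0.024392 substitutions/site.
Under a molecular clock d = 2μt, so t = d/(2μ) = 0.024392 / (2 × 3.1 × 10^-9) = 3.93 million years.

3.93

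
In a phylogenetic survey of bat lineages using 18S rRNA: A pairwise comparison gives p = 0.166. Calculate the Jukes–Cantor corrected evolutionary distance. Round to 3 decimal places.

d = −(3/4) ln(1 − 4p/3) = −0.75 ln(1 − 0.221333) = −0.75 ln(0.778667)
  = −0.75 × (-0.250172) = 0.187629 substitutions/site.

0.188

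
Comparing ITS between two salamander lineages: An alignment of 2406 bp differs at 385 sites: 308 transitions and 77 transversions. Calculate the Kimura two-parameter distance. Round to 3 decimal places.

0.186

P = 308/2406 ≈ 0.128013 and Q = 77/2406 ≈ 0.032003.
Under the Kimura two-parameter model, d = −½ ln(1 − 2P − Q) − ¼ ln(1 − 2Q).
1 − 2P − Q = 0.711971, giving −½ ln(0.711971) = 0.169859.
1 − 2Q = 0.935994, giving −¼ ln(0.935994) = 0.016537.
d = 0.169859 + 0.016537 = 0.186396.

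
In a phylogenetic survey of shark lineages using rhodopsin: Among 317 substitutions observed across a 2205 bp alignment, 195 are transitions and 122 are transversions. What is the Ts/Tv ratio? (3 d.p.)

R = 195/122 = 1.598360… ≈ 1.598 (to 3 d.p.).

1.598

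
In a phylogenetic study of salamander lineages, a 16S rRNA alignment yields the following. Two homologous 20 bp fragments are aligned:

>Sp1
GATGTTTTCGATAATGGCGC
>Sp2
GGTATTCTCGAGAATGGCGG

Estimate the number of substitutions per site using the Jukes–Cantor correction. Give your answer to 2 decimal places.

The sequences differ at 5 of 20 sites (2, 4, 7, 12, 20), so p = 5/20 = 0.25.
d = −(3/4) ln(1 − 4p/3) = −0.75 ln(1 − 0.333333) = −0.75 ln(0.666667)
  = −0.75 × (-0.405465) = 0.304099 substitutions/site.

0.30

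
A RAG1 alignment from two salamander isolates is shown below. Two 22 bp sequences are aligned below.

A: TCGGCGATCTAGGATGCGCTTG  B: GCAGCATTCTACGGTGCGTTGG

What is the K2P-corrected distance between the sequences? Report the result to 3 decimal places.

Of 22 sites, 4 differences are transitions and 4 are transversions, so P = 4/22 ≈ 0.181818 and Q = 4/22 ≈ 0.181818.
Under the Kimura two-parameter model, d = −½ ln(1 − 2P − Q) − ¼ ln(1 − 2Q).
1 − 2P − Q = 0.454546, giving −½ ln(0.454546) = 0.394228.
1 − 2Q = 0.636364, giving −¼ ln(0.636364) = 0.112996.
d = 0.394228 + 0.112996 = 0.507224.

0.507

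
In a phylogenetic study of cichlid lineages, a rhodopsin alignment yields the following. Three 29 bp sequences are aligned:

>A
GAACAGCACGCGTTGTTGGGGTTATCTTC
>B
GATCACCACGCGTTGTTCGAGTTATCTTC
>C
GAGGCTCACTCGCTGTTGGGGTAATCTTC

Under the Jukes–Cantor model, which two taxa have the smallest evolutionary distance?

A and B

A–B: 4/29 differ, p = 0.138, d = 0.152.
A–C: 7/29 differ, p = 0.241, d = 0.291.
B–C: 9/29 differ, p = 0.310, d = 0.401.
The smallest distance is between A and B.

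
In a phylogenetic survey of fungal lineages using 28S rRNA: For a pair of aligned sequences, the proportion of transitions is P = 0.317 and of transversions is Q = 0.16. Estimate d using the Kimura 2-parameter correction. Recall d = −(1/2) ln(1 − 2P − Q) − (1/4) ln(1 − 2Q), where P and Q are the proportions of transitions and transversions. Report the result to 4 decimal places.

0.8864

Under the Kimura two-parameter model, d = −½ ln(1 − 2P − Q) − ¼ ln(1 − 2Q).
1 − 2P − Q = 0.206, giving −½ ln(0.206) = 0.789940.
1 − 2Q = 0.68, giving −¼ ln(0.68) = 0.096416.
d = 0.789940 + 0.096416 = 0.886356.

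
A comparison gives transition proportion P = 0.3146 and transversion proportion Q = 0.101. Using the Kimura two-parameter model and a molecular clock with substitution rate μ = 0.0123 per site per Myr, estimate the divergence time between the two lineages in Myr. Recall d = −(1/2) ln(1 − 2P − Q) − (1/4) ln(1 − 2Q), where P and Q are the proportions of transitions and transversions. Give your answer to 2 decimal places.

28.92

Under the Kimura two-parameter model, d = −½ ln(1 − 2P − Q) − ¼ ln(1 − 2Q).
1 − 2P − Q = 0.2698, giving −½ ln(0.2698) = 0.655037.
1 − 2Q = 0.798, giving −¼ ln(0.798) = 0.056412.
d = 0.655037 + 0.056412 = 0.711449.
Under a molecular clock d = 2μt, so t = d/(2μ) = 0.711449 / (2 × 0.0123) = 28.92 Myr.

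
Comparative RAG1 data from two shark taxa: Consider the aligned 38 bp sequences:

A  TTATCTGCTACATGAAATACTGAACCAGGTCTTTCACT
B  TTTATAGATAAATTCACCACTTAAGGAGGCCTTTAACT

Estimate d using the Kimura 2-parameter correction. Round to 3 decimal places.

Of 38 sites, 3 differences are transitions and 12 are transversions, so P = 3/38 ≈ 0.078947 and Q = 12/38 ≈ 0.315789.
Under the Kimura two-parameter model, d = −½ ln(1 − 2P − Q) − ¼ ln(1 − 2Q).
1 − 2P − Q = 0.526317, giving −½ ln(0.526317) = 0.320926.
1 − 2Q = 0.368422, giving −¼ ln(0.368422) = 0.249632.
d = 0.320926 + 0.249632 = 0.570558.

0.571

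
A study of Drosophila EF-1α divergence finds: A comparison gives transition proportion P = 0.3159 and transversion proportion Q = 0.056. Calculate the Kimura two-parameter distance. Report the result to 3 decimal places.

0.612

Under the Kimura two-parameter model, d = −½ ln(1 − 2P − Q) − ¼ ln(1 − 2Q).
1 − 2P − Q = 0.3122, giving −½ ln(0.3122) = 0.582056.
1 − 2Q = 0.888, giving −¼ ln(0.888) = 0.029696.
d = 0.582056 + 0.029696 = 0.611752.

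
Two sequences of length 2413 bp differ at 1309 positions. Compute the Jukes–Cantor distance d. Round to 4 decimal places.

0.9636

p = 1309/2413 ≈ 0.542478.
d = −(3/4) ln(1 − 4p/3) = −0.75 ln(1 − 0.723304) = −0.75 ln(0.276696)
  = −0.75 × (-1.284836) = 0.963627 substitutions/site.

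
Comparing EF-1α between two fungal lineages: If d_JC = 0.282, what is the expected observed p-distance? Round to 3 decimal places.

0.235

p = (3/4)(1 − e^(−4d/3)) = 0.75 × (1 − e^(-0.376)) = 0.75 × (1 − 0.686602) = 0.235049.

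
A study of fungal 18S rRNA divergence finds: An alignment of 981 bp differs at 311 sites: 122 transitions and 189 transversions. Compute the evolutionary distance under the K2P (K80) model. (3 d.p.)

0.413

P = 122/981 ≈ 0.124363 and Q = 189/981 ≈ 0.192661.
Under the Kimura two-parameter model, d = −½ ln(1 − 2P − Q) − ¼ ln(1 − 2Q).
1 − 2P − Q = 0.558613, giving −½ ln(0.558613) = 0.291149.
1 − 2Q = 0.614678, giving −¼ ln(0.614678) = 0.121664.
d = 0.291149 + 0.121664 = 0.412813.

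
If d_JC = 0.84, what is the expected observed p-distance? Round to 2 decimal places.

0.51

p = (3/4)(1 − e^(−4d/3)) = 0.75 × (1 − e^(-1.12)) = 0.75 × (1 − 0.326280) = 0.505290.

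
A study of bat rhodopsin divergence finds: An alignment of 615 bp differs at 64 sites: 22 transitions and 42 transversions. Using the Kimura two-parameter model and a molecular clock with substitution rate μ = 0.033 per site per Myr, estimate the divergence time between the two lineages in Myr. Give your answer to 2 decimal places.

1.70

P = 22/615 ≈ 0.035772 and Q = 42/615 ≈ 0.068293.
Under the Kimura two-parameter model, d = −½ ln(1 − 2P − Q) − ¼ ln(1 − 2Q).
1 − 2P − Q = 0.860163, giving −½ ln(0.860163) = 0.075317.
1 − 2Q = 0.863414, giving −¼ ln(0.863414) = 0.036715.
d = 0.075317 + 0.036715 = 0.112032.
Under a molecular clock d = 2μt, so t = d/(2μ) = 0.112032 / (2 × 0.033) = 1.70 Myr.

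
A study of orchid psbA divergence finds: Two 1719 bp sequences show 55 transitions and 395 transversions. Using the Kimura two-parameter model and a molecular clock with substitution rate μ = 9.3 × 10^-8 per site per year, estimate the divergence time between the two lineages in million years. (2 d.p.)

P = 55/1719 ≈ 0.031995 and Q = 395/1719 ≈ 0.229785.
Under the Kimura two-parameter model, d = −½ ln(1 − 2P − Q) − ¼ ln(1 − 2Q).
1 − 2P − Q = 0.706225, giving −½ ln(0.706225) = 0.173911.
1 − 2Q = 0.54043, giving −¼ ln(0.54043) = 0.153848.
d = 0.173911 + 0.153848 = 0.327759.
Under a molecular clock d = 2μt, so t = d/(2μ) = 0.327759 / (2 × 9.3 × 10^-8) = 1.76 million years.

1.76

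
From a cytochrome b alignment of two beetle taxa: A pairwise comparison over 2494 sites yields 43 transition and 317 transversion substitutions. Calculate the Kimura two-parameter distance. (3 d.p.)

0.161

P = 43/2494 ≈ 0.017241 and Q = 317/2494 ≈ 0.127105.
Under the Kimura two-parameter model, d = −½ ln(1 − 2P − Q) − ¼ ln(1 − 2Q).
1 − 2P − Q = 0.838413, giving −½ ln(0.838413) = 0.088122.
1 − 2Q = 0.74579, giving −¼ ln(0.74579) = 0.073328.
d = 0.088122 + 0.073328 = 0.161450.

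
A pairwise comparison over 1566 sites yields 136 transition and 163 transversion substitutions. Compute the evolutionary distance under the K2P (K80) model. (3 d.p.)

0.221

P = 136/1566 ≈ 0.086845 and Q = 163/1566 ≈ 0.104087.
Under the Kimura two-parameter model, d = −½ ln(1 − 2P − Q) − ¼ ln(1 − 2Q).
1 − 2P − Q = 0.722223, giving −½ ln(0.722223) = 0.162711.
1 − 2Q = 0.791826, giving −¼ ln(0.791826) = 0.058353.
d = 0.162711 + 0.058353 = 0.221064.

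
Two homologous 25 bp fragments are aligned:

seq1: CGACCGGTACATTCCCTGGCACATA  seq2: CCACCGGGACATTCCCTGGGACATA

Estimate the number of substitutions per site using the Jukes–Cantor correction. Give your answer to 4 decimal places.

0.1308

The sequences differ at 3 of 25 sites (2, 8, 20), so p = 3/25 = 0.12.
d = −(3/4) ln(1 − 4p/3) = −0.75 ln(1 − 0.16) = −0.75 ln(0.84)
  = −0.75 × (-0.174353) = 0.130765 substitutions/site.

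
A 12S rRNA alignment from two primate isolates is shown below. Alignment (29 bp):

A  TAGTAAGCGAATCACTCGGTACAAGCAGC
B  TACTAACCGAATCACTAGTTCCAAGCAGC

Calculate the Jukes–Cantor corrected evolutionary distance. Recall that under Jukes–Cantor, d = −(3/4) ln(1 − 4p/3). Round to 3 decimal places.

The sequences differ at 5 of 29 sites (3, 7, 17, 19, 21), so p = 5/29 ≈ 0.172414.
d = −(3/4) ln(1 − 4p/3) = −0.75 ln(1 − 0.229885) = −0.75 ln(0.770115)
  = −0.75 × (-0.261215) = 0.195911 substitutions/site.

0.196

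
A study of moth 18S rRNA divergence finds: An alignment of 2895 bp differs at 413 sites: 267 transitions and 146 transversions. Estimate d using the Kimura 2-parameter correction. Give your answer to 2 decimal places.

0.16

P = 267/2895 ≈ 0.092228 and Q = 146/2895 ≈ 0.050432.
Under the Kimura two-parameter model, d = −½ ln(1 − 2P − Q) − ¼ ln(1 − 2Q).
1 − 2P − Q = 0.765112, giving −½ ln(0.765112) = 0.133867.
1 − 2Q = 0.899136, giving −¼ ln(0.899136) = 0.026580.
d = 0.133867 + 0.026580 = 0.160447.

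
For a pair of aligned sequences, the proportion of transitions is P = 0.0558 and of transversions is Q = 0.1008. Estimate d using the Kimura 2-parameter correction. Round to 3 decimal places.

Under the Kimura two-parameter model, d = −½ ln(1 − 2P − Q) − ¼ ln(1 − 2Q).
1 − 2P − Q = 0.7876, giving −½ ln(0.7876) = 0.119382.
1 − 2Q = 0.7984, giving −¼ ln(0.7984) = 0.056286.
d = 0.119382 + 0.056286 = 0.175668.

0.176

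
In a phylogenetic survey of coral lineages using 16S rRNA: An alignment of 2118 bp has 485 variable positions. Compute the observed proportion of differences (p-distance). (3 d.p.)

0.229

p = 485/2118 = 0.228989… ≈ 0.229 (to 3 d.p.).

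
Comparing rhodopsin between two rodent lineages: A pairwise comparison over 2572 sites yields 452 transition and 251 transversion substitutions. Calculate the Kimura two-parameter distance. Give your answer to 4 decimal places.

0.3524

P = 452/2572 ≈ 0.175739 and Q = 251/2572 ≈ 0.097589.
Under the Kimura two-parameter model, d = −½ ln(1 − 2P − Q) − ¼ ln(1 − 2Q).
1 − 2P − Q = 0.550933, giving −½ ln(0.550933) = 0.298071.
1 − 2Q = 0.804822, giving −¼ ln(0.804822) = 0.054284.
d = 0.298071 + 0.054284 = 0.352355.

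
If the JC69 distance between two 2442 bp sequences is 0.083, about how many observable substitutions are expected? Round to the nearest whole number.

192

Invert JC69: p = (3/4)(1 − e^(−4d/3)) = 0.75 × (1 − e^(-0.110667)) = 0.75 × (1 − 0.895237) = 0.078572.
Expected differing sites = pL ≈ 0.078572 × 2442 = 191.872824 ≈ 192.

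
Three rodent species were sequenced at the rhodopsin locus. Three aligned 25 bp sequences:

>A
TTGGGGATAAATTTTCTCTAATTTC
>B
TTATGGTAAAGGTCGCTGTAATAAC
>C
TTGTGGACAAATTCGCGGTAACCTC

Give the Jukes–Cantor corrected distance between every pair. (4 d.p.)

A–B: 11/25 sites differ → p = 0.44, d = −0.75 ln(1 − 0.586667) = 0.662626 ≈ 0.6626.
A–C: 8/25 sites differ → p = 0.32, d = −0.75 ln(1 − 0.426667) = 0.417216 ≈ 0.4172.
B–C: 9/25 sites differ → p = 0.36, d = −0.75 ln(1 − 0.48) = 0.490445 ≈ 0.4904.

d(A,B) = 0.6626, d(A,C) = 0.4172, d(B,C) = 0.4904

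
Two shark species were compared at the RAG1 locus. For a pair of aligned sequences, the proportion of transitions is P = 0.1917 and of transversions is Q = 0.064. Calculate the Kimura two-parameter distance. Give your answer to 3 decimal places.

0.331

Under the Kimura two-parameter model, d = −½ ln(1 − 2P − Q) − ¼ ln(1 − 2Q).
1 − 2P − Q = 0.5526, giving −½ ln(0.5526) = 0.296560.
1 − 2Q = 0.872, giving −¼ ln(0.872) = 0.034241.
d = 0.296560 + 0.034241 = 0.330801.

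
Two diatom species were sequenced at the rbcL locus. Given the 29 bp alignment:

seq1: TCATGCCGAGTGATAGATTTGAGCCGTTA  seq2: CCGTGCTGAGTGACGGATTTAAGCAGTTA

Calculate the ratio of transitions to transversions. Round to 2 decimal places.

Transitions are A↔G and C↔T; transversions are all other mismatches.
Transitions: 6. Transversions: 1.
R = 6/1 = 6.00.

6.00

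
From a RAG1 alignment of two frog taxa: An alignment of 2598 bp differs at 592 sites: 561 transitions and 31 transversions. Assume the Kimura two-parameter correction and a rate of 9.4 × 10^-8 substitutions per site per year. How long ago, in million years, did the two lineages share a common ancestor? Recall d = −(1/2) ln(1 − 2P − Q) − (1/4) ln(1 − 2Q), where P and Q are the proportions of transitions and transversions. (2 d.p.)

1.59

P = 561/2598 ≈ 0.215935 and Q = 31/2598 ≈ 0.011932.
Under the Kimura two-parameter model, d = −½ ln(1 − 2P − Q) − ¼ ln(1 − 2Q).
1 − 2P − Q = 0.556198, giving −½ ln(0.556198) = 0.293315.
1 − 2Q = 0.976136, giving −¼ ln(0.976136) = 0.006038.
d = 0.293315 + 0.006038 = 0.299353.
Under a molecular clock d = 2μt, so t = d/(2μ) = 0.299353 / (2 × 9.4 × 10^-8) = 1.59 million years.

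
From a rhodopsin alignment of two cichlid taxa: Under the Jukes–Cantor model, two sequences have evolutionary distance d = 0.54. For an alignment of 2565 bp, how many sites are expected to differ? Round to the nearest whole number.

987

Invert JC69: p = (3/4)(1 − e^(−4d/3)) = 0.75 × (1 − e^(-0.72)) = 0.75 × (1 − 0.486752) = 0.384936.
Expected differing sites = pL ≈ 0.384936 × 2565 = 987.36084 ≈ 987.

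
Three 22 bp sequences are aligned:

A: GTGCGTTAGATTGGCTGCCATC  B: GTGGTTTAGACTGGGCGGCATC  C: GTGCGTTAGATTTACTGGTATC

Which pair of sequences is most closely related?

A and C

A–B: 6/22 differ, p = 0.273, d = 0.339.
A–C: 4/22 differ, p = 0.182, d = 0.208.
B–C: 8/22 differ, p = 0.364, d = 0.497.
The smallest distance is between A and C.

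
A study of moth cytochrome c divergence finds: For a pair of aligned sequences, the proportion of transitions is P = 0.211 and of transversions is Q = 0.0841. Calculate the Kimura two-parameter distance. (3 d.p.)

0.399

Under the Kimura two-parameter model, d = −½ ln(1 − 2P − Q) − ¼ ln(1 − 2Q).
1 − 2P − Q = 0.4939, giving −½ ln(0.4939) = 0.352711.
1 − 2Q = 0.8318, giving −¼ ln(0.8318) = 0.046041.
d = 0.352711 + 0.046041 = 0.398752.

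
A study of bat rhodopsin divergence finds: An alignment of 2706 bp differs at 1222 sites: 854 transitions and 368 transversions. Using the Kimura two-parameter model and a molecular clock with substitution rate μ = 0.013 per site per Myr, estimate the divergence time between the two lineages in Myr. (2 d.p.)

P = 854/2706 ≈ 0.315595 and Q = 368/2706 ≈ 0.135994.
Under the Kimura two-parameter model, d = −½ ln(1 − 2P − Q) − ¼ ln(1 − 2Q).
1 − 2P − Q = 0.232816, giving −½ ln(0.232816) = 0.728753.
1 − 2Q = 0.728012, giving −¼ ln(0.728012) = 0.079359.
d = 0.728753 + 0.079359 = 0.808112.
Under a molecular clock d = 2μt, so t = d/(2μ) = 0.808112 / (2 × 0.013) = 31.08 Myr.

31.08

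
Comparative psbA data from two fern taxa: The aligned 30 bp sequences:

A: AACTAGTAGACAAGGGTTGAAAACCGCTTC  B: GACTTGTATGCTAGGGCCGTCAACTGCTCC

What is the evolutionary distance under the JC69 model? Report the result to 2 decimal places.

0.50

The sequences differ at 11 of 30 sites, so p = 11/30 ≈ 0.366667.
d = −(3/4) ln(1 − 4p/3) = −0.75 ln(1 − 0.488889) = −0.75 ln(0.511111)
  = −0.75 × (-0.671168) = 0.503376 substitutions/site.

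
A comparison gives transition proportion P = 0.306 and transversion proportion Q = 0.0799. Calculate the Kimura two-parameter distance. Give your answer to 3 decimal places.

Under the Kimura two-parameter model, d = −½ ln(1 − 2P − Q) − ¼ ln(1 − 2Q).
1 − 2P − Q = 0.3081, giving −½ ln(0.3081) = 0.588665.
1 − 2Q = 0.8402, giving −¼ ln(0.8402) = 0.043529.
d = 0.588665 + 0.043529 = 0.632194.

0.632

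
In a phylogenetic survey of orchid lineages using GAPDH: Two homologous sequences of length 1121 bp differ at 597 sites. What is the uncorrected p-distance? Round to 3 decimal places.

0.533

p = 597/1121 = 0.532560… ≈ 0.533 (to 3 d.p.).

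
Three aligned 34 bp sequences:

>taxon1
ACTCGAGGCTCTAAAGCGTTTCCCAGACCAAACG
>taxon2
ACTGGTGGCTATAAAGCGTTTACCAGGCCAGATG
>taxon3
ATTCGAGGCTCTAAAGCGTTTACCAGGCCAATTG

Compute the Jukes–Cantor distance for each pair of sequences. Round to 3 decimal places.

taxon1–taxon2: 7/34 sites differ → p ≈ 0.205882, d = −0.75 ln(1 − 0.274509) = 0.240680 ≈ 0.241.
taxon1–taxon3: 5/34 sites differ → p ≈ 0.147059, d = −0.75 ln(1 − 0.196079) = 0.163691 ≈ 0.164.
taxon2–taxon3: 6/34 sites differ → p ≈ 0.176471, d = −0.75 ln(1 − 0.235295) = 0.201199 ≈ 0.201.

d(taxon1,taxon2) = 0.241, d(taxon1,taxon3) = 0.164, d(taxon2,taxon3) = 0.201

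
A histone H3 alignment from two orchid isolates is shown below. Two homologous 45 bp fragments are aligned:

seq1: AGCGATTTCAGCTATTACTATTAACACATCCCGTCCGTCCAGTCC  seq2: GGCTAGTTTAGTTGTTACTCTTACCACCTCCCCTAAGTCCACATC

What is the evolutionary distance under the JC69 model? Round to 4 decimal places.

0.4408

The sequences differ at 15 of 45 sites, so p = 15/45 ≈ 0.333333.
d = −(3/4) ln(1 − 4p/3) = −0.75 ln(1 − 0.444444) = −0.75 ln(0.555556)
  = −0.75 × (-0.587786) = 0.440840 substitutions/site.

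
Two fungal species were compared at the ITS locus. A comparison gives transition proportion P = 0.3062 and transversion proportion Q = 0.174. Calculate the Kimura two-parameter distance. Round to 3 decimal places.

0.879

Under the Kimura two-parameter model, d = −½ ln(1 − 2P − Q) − ¼ ln(1 − 2Q).
1 − 2P − Q = 0.2136, giving −½ ln(0.2136) = 0.771825.
1 − 2Q = 0.652, giving −¼ ln(0.652) = 0.106928.
d = 0.771825 + 0.106928 = 0.878753.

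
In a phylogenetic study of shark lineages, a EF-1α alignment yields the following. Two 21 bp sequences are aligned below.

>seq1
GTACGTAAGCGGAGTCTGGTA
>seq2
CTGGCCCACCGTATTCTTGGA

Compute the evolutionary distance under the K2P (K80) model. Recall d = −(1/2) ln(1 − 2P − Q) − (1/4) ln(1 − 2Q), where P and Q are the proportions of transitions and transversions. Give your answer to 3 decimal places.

Of 21 sites, 2 differences are transitions and 9 are transversions, so P = 2/21 ≈ 0.095238 and Q = 9/21 ≈ 0.428571.
Under the Kimura two-parameter model, d = −½ ln(1 − 2P − Q) − ¼ ln(1 − 2Q).
1 − 2P − Q = 0.380953, giving −½ ln(0.380953) = 0.482540.
1 − 2Q = 0.142858, giving −¼ ln(0.142858) = 0.486476.
d = 0.482540 + 0.486476 = 0.969016.

0.969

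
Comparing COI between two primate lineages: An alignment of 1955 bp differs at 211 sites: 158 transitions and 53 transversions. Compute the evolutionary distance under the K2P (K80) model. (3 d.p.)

0.119

P = 158/1955 ≈ 0.080818 and Q = 53/1955 ≈ 0.02711.
Under the Kimura two-parameter model, d = −½ ln(1 − 2P − Q) − ¼ ln(1 − 2Q).
1 − 2P − Q = 0.811254, giving −½ ln(0.811254) = 0.104587.
1 − 2Q = 0.94578, giving −¼ ln(0.94578) = 0.013936.
d = 0.104587 + 0.013936 = 0.118523.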